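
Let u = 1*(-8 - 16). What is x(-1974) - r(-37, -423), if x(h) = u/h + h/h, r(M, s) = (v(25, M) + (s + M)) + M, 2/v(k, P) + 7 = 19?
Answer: 982747/1974 ≈ 497.85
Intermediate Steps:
v(k, P) = 1/6 (v(k, P) = 2/(-7 + 19) = 2/12 = 2*(1/12) = 1/6)
u = -24 (u = 1*(-24) = -24)
r(M, s) = 1/6 + s + 2*M (r(M, s) = (1/6 + (s + M)) + M = (1/6 + (M + s)) + M = (1/6 + M + s) + M = 1/6 + s + 2*M)
x(h) = 1 - 24/h (x(h) = -24/h + h/h = -24/h + 1 = 1 - 24/h)
x(-1974) - r(-37, -423) = (-24 - 1974)/(-1974) - (1/6 - 423 + 2*(-37)) = -1/1974*(-1998) - (1/6 - 423 - 74) = 333/329 - 1*(-2981/6) = 333/329 + 2981/6 = 982747/1974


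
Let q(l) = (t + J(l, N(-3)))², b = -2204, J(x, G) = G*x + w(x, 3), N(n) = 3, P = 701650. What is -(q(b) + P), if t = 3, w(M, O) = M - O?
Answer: -78423506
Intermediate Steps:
J(x, G) = -3 + x + G*x (J(x, G) = G*x + (x - 1*3) = G*x + (x - 3) = G*x + (-3 + x) = -3 + x + G*x)
q(l) = 16*l² (q(l) = (3 + (-3 + l + 3*l))² = (3 + (-3 + 4*l))² = (4*l)² = 16*l²)
-(q(b) + P) = -(16*(-2204)² + 701650) = -(16*4857616 + 701650) = -(77721856 + 701650) = -1*78423506 = -78423506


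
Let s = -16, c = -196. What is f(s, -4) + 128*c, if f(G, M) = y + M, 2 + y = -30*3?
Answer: -25184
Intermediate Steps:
y = -92 (y = -2 - 30*3 = -2 - 5*18 = -2 - 90 = -92)
f(G, M) = -92 + M
f(s, -4) + 128*c = (-92 - 4) + 128*(-196) = -96 - 25088 = -25184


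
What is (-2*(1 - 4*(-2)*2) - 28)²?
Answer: 3844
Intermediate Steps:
(-2*(1 - 4*(-2)*2) - 28)² = (-2*(1 + 8*2) - 28)² = (-2*(1 + 16) - 28)² = (-2*17 - 28)² = (-34 - 28)² = (-62)² = 3844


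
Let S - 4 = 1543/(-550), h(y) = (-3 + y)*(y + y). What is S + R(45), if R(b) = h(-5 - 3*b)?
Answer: 22022657/550 ≈ 40041.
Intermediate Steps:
h(y) = 2*y*(-3 + y) (h(y) = (-3 + y)*(2*y) = 2*y*(-3 + y))
R(b) = 2*(-8 - 3*b)*(-5 - 3*b) (R(b) = 2*(-5 - 3*b)*(-3 + (-5 - 3*b)) = 2*(-5 - 3*b)*(-8 - 3*b) = 2*(-8 - 3*b)*(-5 - 3*b))
S = 657/550 (S = 4 + 1543/(-550) = 4 + 1543*(-1/550) = 4 - 1543/550 = 657/550 ≈ 1.1945)
S + R(45) = 657/550 + (80 + 18*45**2 + 78*45) = 657/550 + (80 + 18*2025 + 3510) = 657/550 + (80 + 36450 + 3510) = 657/550 + 40040 = 22022657/550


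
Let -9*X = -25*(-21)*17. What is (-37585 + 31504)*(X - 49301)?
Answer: 305829706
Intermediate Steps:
X = -2975/3 (X = -(-25*(-21))*17/9 = -175*17/3 = -1/9*8925 = -2975/3 ≈ -991.67)
(-37585 + 31504)*(X - 49301) = (-37585 + 31504)*(-2975/3 - 49301) = -6081*(-150878/3) = 305829706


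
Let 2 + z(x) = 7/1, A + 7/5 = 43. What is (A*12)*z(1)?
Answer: 2496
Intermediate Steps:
A = 208/5 (A = -7/5 + 43 = 208/5 ≈ 41.600)
z(x) = 5 (z(x) = -2 + 7/1 = -2 + 7*1 = -2 + 7 = 5)
(A*12)*z(1) = ((208/5)*12)*5 = (2496/5)*5 = 2496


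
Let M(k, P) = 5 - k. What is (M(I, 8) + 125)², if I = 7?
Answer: 15129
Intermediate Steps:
(M(I, 8) + 125)² = ((5 - 1*7) + 125)² = ((5 - 7) + 125)² = (-2 + 125)² = 123² = 15129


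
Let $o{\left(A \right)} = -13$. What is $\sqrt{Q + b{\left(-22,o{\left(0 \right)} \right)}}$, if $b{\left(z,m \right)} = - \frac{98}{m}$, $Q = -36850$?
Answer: $\frac{2 i \sqrt{1556594}}{13} \approx 191.94 i$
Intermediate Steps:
$\sqrt{Q + b{\left(-22,o{\left(0 \right)} \right)}} = \sqrt{-36850 - \frac{98}{-13}} = \sqrt{-36850 - - \frac{98}{13}} = \sqrt{-36850 + \frac{98}{13}} = \sqrt{- \frac{478952}{13}} = \frac{2 i \sqrt{1556594}}{13}$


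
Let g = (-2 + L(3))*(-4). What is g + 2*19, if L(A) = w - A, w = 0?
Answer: 58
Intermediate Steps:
L(A) = -A (L(A) = 0 - A = -A)
g = 20 (g = (-2 - 1*3)*(-4) = (-2 - 3)*(-4) = -5*(-4) = 20)
g + 2*19 = 20 + 2*19 = 20 + 38 = 58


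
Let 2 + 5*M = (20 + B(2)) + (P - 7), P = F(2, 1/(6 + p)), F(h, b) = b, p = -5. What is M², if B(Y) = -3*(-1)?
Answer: 9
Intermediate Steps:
B(Y) = 3
P = 1 (P = 1/(6 - 5) = 1/1 = 1)
M = 3 (M = -⅖ + ((20 + 3) + (1 - 7))/5 = -⅖ + (23 - 6)/5 = -⅖ + (⅕)*17 = -⅖ + 17/5 = 3)
M² = 3² = 9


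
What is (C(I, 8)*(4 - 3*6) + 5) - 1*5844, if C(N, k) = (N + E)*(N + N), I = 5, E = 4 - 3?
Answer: -6679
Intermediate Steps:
E = 1
C(N, k) = 2*N*(1 + N) (C(N, k) = (N + 1)*(N + N) = (1 + N)*(2*N) = 2*N*(1 + N))
(C(I, 8)*(4 - 3*6) + 5) - 1*5844 = ((2*5*(1 + 5))*(4 - 3*6) + 5) - 1*5844 = ((2*5*6)*(4 - 18) + 5) - 5844 = (60*(-14) + 5) - 5844 = (-840 + 5) - 5844 = -835 - 5844 = -6679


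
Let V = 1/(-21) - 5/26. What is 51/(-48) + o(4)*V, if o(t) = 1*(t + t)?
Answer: -13025/4368 ≈ -2.9819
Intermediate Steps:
o(t) = 2*t (o(t) = 1*(2*t) = 2*t)
V = -131/546 (V = 1*(-1/21) - 5*1/26 = -1/21 - 5/26 = -131/546 ≈ -0.23993)
51/(-48) + o(4)*V = 51/(-48) + (2*4)*(-131/546) = 51*(-1/48) + 8*(-131/546) = -17/16 - 524/273 = -13025/4368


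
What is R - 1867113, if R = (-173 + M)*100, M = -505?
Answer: -1934913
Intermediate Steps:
R = -67800 (R = (-173 - 505)*100 = -678*100 = -67800)
R - 1867113 = -67800 - 1867113 = -1934913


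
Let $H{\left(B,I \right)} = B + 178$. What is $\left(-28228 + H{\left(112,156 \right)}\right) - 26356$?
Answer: $-54294$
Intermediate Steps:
$H{\left(B,I \right)} = 178 + B$
$\left(-28228 + H{\left(112,156 \right)}\right) - 26356 = \left(-28228 + \left(178 + 112\right)\right) - 26356 = \left(-28228 + 290\right) - 26356 = -27938 - 26356 = -54294$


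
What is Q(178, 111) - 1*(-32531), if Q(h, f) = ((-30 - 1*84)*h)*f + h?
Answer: -2219703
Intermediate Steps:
Q(h, f) = h - 114*f*h (Q(h, f) = ((-30 - 84)*h)*f + h = (-114*h)*f + h = -114*f*h + h = h - 114*f*h)
Q(178, 111) - 1*(-32531) = 178*(1 - 114*111) - 1*(-32531) = 178*(1 - 12654) + 32531 = 178*(-12653) + 32531 = -2252234 + 32531 = -2219703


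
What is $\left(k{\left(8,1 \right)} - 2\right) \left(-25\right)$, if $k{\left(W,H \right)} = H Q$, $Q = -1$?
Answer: $75$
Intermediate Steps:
$k{\left(W,H \right)} = - H$ ($k{\left(W,H \right)} = H \left(-1\right) = - H$)
$\left(k{\left(8,1 \right)} - 2\right) \left(-25\right) = \left(\left(-1\right) 1 - 2\right) \left(-25\right) = \left(-1 - 2\right) \left(-25\right) = \left(-3\right) \left(-25\right) = 75$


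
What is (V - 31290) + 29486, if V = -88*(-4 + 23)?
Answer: -3476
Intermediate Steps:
V = -1672 (V = -88*19 = -1672)
(V - 31290) + 29486 = (-1672 - 31290) + 29486 = -32962 + 29486 = -3476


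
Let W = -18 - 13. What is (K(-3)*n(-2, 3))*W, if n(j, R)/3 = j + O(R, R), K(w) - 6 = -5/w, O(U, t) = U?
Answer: -713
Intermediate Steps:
W = -31
K(w) = 6 - 5/w
n(j, R) = 3*R + 3*j (n(j, R) = 3*(j + R) = 3*(R + j) = 3*R + 3*j)
(K(-3)*n(-2, 3))*W = ((6 - 5/(-3))*(3*3 + 3*(-2)))*(-31) = ((6 - 5*(-1/3))*(9 - 6))*(-31) = ((6 + 5/3)*3)*(-31) = ((23/3)*3)*(-31) = 23*(-31) = -713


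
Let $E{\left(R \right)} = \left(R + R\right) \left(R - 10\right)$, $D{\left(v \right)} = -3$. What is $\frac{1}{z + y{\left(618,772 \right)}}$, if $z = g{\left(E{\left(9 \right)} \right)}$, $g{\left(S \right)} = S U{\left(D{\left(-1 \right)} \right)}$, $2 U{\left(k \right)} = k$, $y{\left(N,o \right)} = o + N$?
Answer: $\frac{1}{1417} \approx 0.00070572$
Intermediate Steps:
$y{\left(N,o \right)} = N + o$
$E{\left(R \right)} = 2 R \left(-10 + R\right)$ ($E{\left(R \right)} = 2 R \left(R - 10\right) = 2 R \left(-10 + R\right)$)
$U{\left(k \right)} = \frac{k}{2}$
$g{\left(S \right)} = - \frac{3 S}{2}$ ($g{\left(S \right)} = S \frac{1}{2} \left(-3\right) = S \left(- \frac{3}{2}\right) = - \frac{3 S}{2}$)
$z = 27$ ($z = - \frac{3 \cdot 2 \cdot 9 \left(-10 + 9\right)}{2} = - \frac{3 \cdot 2 \cdot 9 \left(-1\right)}{2} = \left(- \frac{3}{2}\right) \left(-18\right) = 27$)
$\frac{1}{z + y{\left(618,772 \right)}} = \frac{1}{27 + \left(618 + 772\right)} = \frac{1}{27 + 1390} = \frac{1}{1417}$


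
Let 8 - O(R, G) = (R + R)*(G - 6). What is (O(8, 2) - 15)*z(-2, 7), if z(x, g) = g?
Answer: 399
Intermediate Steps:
O(R, G) = 8 - 2*R*(-6 + G) (O(R, G) = 8 - (R + R)*(G - 6) = 8 - 2*R*(-6 + G))
(O(8, 2) - 15)*z(-2, 7) = ((8 + 12*8 - 2*2*8) - 15)*7 = ((8 + 96 - 32) - 15)*7 = (72 - 15)*7 = 57*7 = 399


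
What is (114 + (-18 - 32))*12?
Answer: 768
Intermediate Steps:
(114 + (-18 - 32))*12 = (114 - 50)*12 = 64*12 = 768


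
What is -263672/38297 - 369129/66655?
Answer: -31711590473/2552686535 ≈ -12.423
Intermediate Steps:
-263672/38297 - 369129/66655 = -31711590473/2552686535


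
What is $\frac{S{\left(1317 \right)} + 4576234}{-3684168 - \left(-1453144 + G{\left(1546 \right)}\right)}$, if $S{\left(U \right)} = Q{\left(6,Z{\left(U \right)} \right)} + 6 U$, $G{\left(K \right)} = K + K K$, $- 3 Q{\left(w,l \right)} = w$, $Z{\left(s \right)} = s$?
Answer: $- \frac{2292067}{2311343} \approx -0.99166$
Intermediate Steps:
$Q{\left(w,l \right)} = - \frac{w}{3}$
$G{\left(K \right)} = K + K^{2}$
$S{\left(U \right)} = -2 + 6 U$ ($S{\left(U \right)} = \left(- \frac{1}{3}\right) 6 + 6 U = -2 + 6 U$)
$\frac{S{\left(1317 \right)} + 4576234}{-3684168 - \left(-1453144 + G{\left(1546 \right)}\right)} = \frac{\left(-2 + 6 \cdot 1317\right) + 4576234}{-3684168 + \left(1453144 - 1546 \left(1 + 1546\right)\right)} = \frac{\left(-2 + 7902\right) + 4576234}{-3684168 + \left(1453144 - 1546 \cdot 1547\right)} = \frac{7900 + 4576234}{-3684168 + \left(1453144 - 2391662\right)} = \frac{4584134}{-3684168 + \left(1453144 - 2391662\right)} = \frac{4584134}{-3684168 - 938518} = \frac{4584134}{-4622686} = 4584134 \left(- \frac{1}{4622686}\right) = - \frac{2292067}{2311343}$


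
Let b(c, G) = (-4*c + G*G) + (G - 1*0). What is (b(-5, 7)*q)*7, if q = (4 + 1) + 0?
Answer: 2660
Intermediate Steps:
b(c, G) = G + G² - 4*c (b(c, G) = (-4*c + G²) + (G + 0) = (G² - 4*c) + G = G + G² - 4*c)
q = 5 (q = 5 + 0 = 5)
(b(-5, 7)*q)*7 = ((7 + 7² - 4*(-5))*5)*7 = ((7 + 49 + 20)*5)*7 = (76*5)*7 = 380*7 = 2660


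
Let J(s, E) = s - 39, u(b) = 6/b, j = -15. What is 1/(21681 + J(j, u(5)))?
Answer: 1/21627 ≈ 4.6238e-5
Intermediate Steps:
J(s, E) = -39 + s
1/(21681 + J(j, u(5))) = 1/(21681 + (-39 - 15)) = 1/(21681 - 54) = 1/21627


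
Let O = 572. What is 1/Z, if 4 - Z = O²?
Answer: -1/327180 ≈ -3.0564e-6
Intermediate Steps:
Z = -327180 (Z = 4 - 1*572² = 4 - 1*327184 = 4 - 327184 = -327180)
1/Z = 1/(-327180) = -1/327180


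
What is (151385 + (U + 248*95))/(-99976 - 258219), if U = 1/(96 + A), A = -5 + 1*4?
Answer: -16619776/34028525 ≈ -0.48841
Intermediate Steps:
A = -1 (A = -5 + 4 = -1)
U = 1/95 (U = 1/(96 - 1) = 1/95 ≈ 0.010526)
(151385 + (U + 248*95))/(-99976 - 258219) = (151385 + (1/95 + 248*95))/(-99976 - 258219) = (151385 + (1/95 + 23560))/(-358195) = (151385 + 2238201/95)*(-1/358195) = (16619776/95)*(-1/358195) = -16619776/34028525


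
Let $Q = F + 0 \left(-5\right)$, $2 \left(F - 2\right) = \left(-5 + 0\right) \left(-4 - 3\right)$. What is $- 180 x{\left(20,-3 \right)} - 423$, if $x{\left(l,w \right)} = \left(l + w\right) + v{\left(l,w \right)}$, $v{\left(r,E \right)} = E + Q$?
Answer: $-6453$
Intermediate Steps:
$F = \frac{39}{2}$ ($F = 2 + \frac{\left(-5 + 0\right) \left(-4 - 3\right)}{2} = 2 + \frac{\left(-5\right) \left(-7\right)}{2} = 2 + \frac{1}{2} \cdot 35 = 2 + \frac{35}{2} = \frac{39}{2} \approx 19.5$)
$Q = \frac{39}{2}$ ($Q = \frac{39}{2} + 0 \left(-5\right) = \frac{39}{2} + 0 = \frac{39}{2} \approx 19.5$)
$v{\left(r,E \right)} = \frac{39}{2} + E$ ($v{\left(r,E \right)} = E + \frac{39}{2} = \frac{39}{2} + E$)
$x{\left(l,w \right)} = \frac{39}{2} + l + 2 w$ ($x{\left(l,w \right)} = \left(l + w\right) + \left(\frac{39}{2} + w\right) = \frac{39}{2} + l + 2 w$)
$- 180 x{\left(20,-3 \right)} - 423 = - 180 \left(\frac{39}{2} + 20 + 2 \left(-3\right)\right) - 423 = - 180 \left(\frac{39}{2} + 20 - 6\right) - 423 = \left(-180\right) \frac{67}{2} - 423 = -6030 - 423 = -6453$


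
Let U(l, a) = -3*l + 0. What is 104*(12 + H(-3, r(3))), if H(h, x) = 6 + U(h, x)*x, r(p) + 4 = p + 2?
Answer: 2808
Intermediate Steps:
U(l, a) = -3*l
r(p) = -2 + p (r(p) = -4 + (p + 2) = -4 + (2 + p) = -2 + p)
H(h, x) = 6 - 3*h*x (H(h, x) = 6 + (-3*h)*x = 6 - 3*h*x)
104*(12 + H(-3, r(3))) = 104*(12 + (6 - 3*(-3)*(-2 + 3))) = 104*(12 + (6 - 3*(-3)*1)) = 104*(12 + (6 + 9)) = 104*(12 + 15) = 104*27 = 2808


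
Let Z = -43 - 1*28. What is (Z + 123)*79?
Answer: 4108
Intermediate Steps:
Z = -71 (Z = -43 - 28 = -71)
(Z + 123)*79 = (-71 + 123)*79 = 52*79 = 4108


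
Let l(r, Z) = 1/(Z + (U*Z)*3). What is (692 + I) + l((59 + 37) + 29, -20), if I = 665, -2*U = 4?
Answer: 135701/100 ≈ 1357.0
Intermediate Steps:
U = -2 (U = -1/2*4 = -2)
l(r, Z) = -1/(5*Z) (l(r, Z) = 1/(Z - 2*Z*3) = 1/(Z - 6*Z) = 1/(-5*Z) = -1/(5*Z))
(692 + I) + l((59 + 37) + 29, -20) = (692 + 665) - 1/5/(-20) = 1357 - 1/5*(-1/20) = 1357 + 1/100 = 135701/100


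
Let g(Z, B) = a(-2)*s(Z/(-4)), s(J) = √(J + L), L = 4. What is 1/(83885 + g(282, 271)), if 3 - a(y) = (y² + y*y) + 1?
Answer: 4415/370352401 + 3*I*√266/7036695619 ≈ 1.1921e-5 + 6.9533e-9*I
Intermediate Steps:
a(y) = 2 - 2*y² (a(y) = 3 - ((y² + y*y) + 1) = 3 - ((y² + y²) + 1) = 3 - (2*y² + 1) = 3 - (1 + 2*y²) = 3 + (-1 - 2*y²) = 2 - 2*y²)
s(J) = √(4 + J) (s(J) = √(J + 4) = √(4 + J))
g(Z, B) = -6*√(4 - Z/4) (g(Z, B) = (2 - 2*(-2)²)*√(4 + Z/(-4)) = (2 - 2*4)*√(4 + Z*(-¼)) = (2 - 8)*√(4 - Z/4) = -6*√(4 - Z/4))
1/(83885 + g(282, 271)) = 1/(83885 - 3*√(16 - 1*282)) = 1/(83885 - 3*√(16 - 282)) = 1/(83885 - 3*I*√266)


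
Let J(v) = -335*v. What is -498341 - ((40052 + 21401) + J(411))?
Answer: -422109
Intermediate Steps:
-498341 - ((40052 + 21401) + J(411)) = -498341 - ((40052 + 21401) - 335*411) = -498341 - (61453 - 137685) = -498341 - 1*(-76232) = -498341 + 76232 = -422109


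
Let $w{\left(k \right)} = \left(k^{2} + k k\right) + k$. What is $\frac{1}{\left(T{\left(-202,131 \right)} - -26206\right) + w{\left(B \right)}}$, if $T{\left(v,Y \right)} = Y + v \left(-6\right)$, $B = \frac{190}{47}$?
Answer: $\frac{2209}{60936871} \approx 3.6251 \cdot 10^{-5}$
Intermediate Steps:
$B = \frac{190}{47}$ ($B = 190 \cdot \frac{1}{47} = \frac{190}{47} \approx 4.0426$)
$T{\left(v,Y \right)} = Y - 6 v$
$w{\left(k \right)} = k + 2 k^{2}$ ($w{\left(k \right)} = \left(k^{2} + k^{2}\right) + k = 2 k^{2} + k = k + 2 k^{2}$)
$\frac{1}{\left(T{\left(-202,131 \right)} - -26206\right) + w{\left(B \right)}} = \frac{1}{\left(\left(131 - -1212\right) - -26206\right) + \frac{190 \left(1 + 2 \cdot \frac{190}{47}\right)}{47}} = \frac{1}{\left(\left(131 + 1212\right) + 26206\right) + \frac{190 \left(1 + \frac{380}{47}\right)}{47}} = \frac{1}{\left(1343 + 26206\right) + \frac{190}{47} \cdot \frac{427}{47}} = \frac{1}{27549 + \frac{81130}{2209}} = \frac{1}{\frac{60936871}{2209}} = \frac{2209}{60936871}$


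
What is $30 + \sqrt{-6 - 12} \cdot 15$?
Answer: $30 + 45 i \sqrt{2} \approx 30.0 + 63.64 i$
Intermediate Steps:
$30 + \sqrt{-6 - 12} \cdot 15 = 30 + \sqrt{-18} \cdot 15 = 30 + 3 i \sqrt{2} \cdot 15 = 30 + 45 i \sqrt{2}$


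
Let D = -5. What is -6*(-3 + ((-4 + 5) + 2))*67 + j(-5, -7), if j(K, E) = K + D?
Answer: -10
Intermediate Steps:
j(K, E) = -5 + K (j(K, E) = K - 5 = -5 + K)
-6*(-3 + ((-4 + 5) + 2))*67 + j(-5, -7) = -6*(-3 + ((-4 + 5) + 2))*67 + (-5 - 5) = -6*(-3 + (1 + 2))*67 - 10 = -6*(-3 + 3)*67 - 10 = -6*0*67 - 10 = 0*67 - 10 = 0 - 10 = -10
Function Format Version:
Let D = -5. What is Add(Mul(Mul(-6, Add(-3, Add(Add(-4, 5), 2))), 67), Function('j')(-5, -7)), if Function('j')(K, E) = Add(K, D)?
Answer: -10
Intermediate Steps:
Function('j')(K, E) = Add(-5, K) (Function('j')(K, E) = Add(K, -5) = Add(-5, K))
Add(Mul(Mul(-6, Add(-3, Add(Add(-4, 5), 2))), 67), Function('j')(-5, -7)) = Add(Mul(Mul(-6, Add(-3, Add(Add(-4, 5), 2))), 67), Add(-5, -5)) = Add(Mul(Mul(-6, Add(-3, Add(1, 2))), 67), -10) = Add(Mul(Mul(-6, Add(-3, 3)), 67), -10) = Add(Mul(Mul(-6, 0), 67), -10) = Add(Mul(0, 67), -10) = Add(0, -10) = -10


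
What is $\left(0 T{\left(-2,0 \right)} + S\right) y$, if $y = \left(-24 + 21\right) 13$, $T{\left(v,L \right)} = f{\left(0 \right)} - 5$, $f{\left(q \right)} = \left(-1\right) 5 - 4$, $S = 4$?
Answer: $-156$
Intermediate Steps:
$f{\left(q \right)} = -9$ ($f{\left(q \right)} = -5 - 4 = -9$)
$T{\left(v,L \right)} = -14$ ($T{\left(v,L \right)} = -9 - 5 = -14$)
$y = -39$ ($y = \left(-3\right) 13 = -39$)
$\left(0 T{\left(-2,0 \right)} + S\right) y = \left(0 \left(-14\right) + 4\right) \left(-39\right) = \left(0 + 4\right) \left(-39\right) = 4 \left(-39\right) = -156$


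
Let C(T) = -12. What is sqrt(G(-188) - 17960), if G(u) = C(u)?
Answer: 2*I*sqrt(4493) ≈ 134.06*I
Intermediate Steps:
G(u) = -12
sqrt(G(-188) - 17960) = sqrt(-12 - 17960) = sqrt(-17972) = 2*I*sqrt(4493)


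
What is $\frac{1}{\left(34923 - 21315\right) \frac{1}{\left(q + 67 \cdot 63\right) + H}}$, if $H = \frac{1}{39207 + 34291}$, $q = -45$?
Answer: $\frac{43846807}{142880112} \approx 0.30688$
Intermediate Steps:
$H = \frac{1}{73498} \approx 1.3606 \cdot 10^{-5}$
$\frac{1}{\left(34923 - 21315\right) \frac{1}{\left(q + 67 \cdot 63\right) + H}} = \frac{1}{\left(34923 - 21315\right) \frac{1}{\left(-45 + 67 \cdot 63\right) + \frac{1}{73498}}} = \frac{1}{13608 \frac{1}{\left(-45 + 4221\right) + \frac{1}{73498}}} = \frac{1}{13608 \frac{1}{4176 + \frac{1}{73498}}} = \frac{1}{13608 \frac{1}{\frac{306927649}{73498}}} = \frac{1}{13608 \cdot \frac{73498}{306927649}} = \frac{1}{\frac{142880112}{43846807}} = \frac{43846807}{142880112}$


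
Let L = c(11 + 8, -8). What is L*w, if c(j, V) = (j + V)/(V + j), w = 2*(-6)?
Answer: -12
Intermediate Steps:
w = -12
c(j, V) = 1 (c(j, V) = (V + j)/(V + j) = 1)
L = 1
L*w = 1*(-12) = -12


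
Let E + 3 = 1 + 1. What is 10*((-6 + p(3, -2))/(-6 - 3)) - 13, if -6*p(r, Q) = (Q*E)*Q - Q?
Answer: -181/27 ≈ -6.7037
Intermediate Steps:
E = -1 (E = -3 + (1 + 1) = -3 + 2 = -1)
p(r, Q) = Q/6 + Q²/6 (p(r, Q) = -((Q*(-1))*Q - Q)/6 = -((-Q)*Q - Q)/6 = -(-Q² - Q)/6 = -(-Q - Q²)/6 = Q/6 + Q²/6)
10*((-6 + p(3, -2))/(-6 - 3)) - 13 = 10*((-6 + (⅙)*(-2)*(1 - 2))/(-6 - 3)) - 13 = 10*((-6 + (⅙)*(-2)*(-1))/(-9)) - 13 = 10*((-6 + ⅓)*(-⅑)) - 13 = 10*(-17/3*(-⅑)) - 13 = 10*(17/27) - 13 = 170/27 - 13 = -181/27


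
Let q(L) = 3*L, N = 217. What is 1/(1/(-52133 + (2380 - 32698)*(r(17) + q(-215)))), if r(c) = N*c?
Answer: -92340125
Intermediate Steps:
r(c) = 217*c
1/(1/(-52133 + (2380 - 32698)*(r(17) + q(-215)))) = 1/(1/(-52133 + (2380 - 32698)*(217*17 + 3*(-215)))) = 1/(1/(-52133 - 30318*(3689 - 645))) = 1/(1/(-52133 - 30318*3044)) = 1/(1/(-52133 - 92287992)) = 1/(1/(-92340125)) = 1/(-1/92340125) = -92340125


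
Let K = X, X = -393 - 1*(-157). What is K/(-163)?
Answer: 236/163 ≈ 1.4479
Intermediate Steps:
X = -236 (X = -393 + 157 = -236)
K = -236
K/(-163) = -236/(-163) = -236*(-1/163) = 236/163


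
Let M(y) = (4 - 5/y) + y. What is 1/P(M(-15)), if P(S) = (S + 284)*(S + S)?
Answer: -9/52480 ≈ -0.00017149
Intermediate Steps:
M(y) = 4 + y - 5/y
P(S) = 2*S*(284 + S) (P(S) = (284 + S)*(2*S) = 2*S*(284 + S))
1/P(M(-15)) = 1/(2*(4 - 15 - 5/(-15))*(284 + (4 - 15 - 5/(-15)))) = 1/(2*(4 - 15 - 5*(-1/15))*(284 + (4 - 15 - 5*(-1/15)))) = 1/(2*(4 - 15 + ⅓)*(284 + (4 - 15 + ⅓))) = 1/(2*(-32/3)*(284 - 32/3)) = 1/(2*(-32/3)*(820/3)) = 1/(-52480/9) = -9/52480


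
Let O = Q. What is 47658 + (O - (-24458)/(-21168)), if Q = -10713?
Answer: 55859093/1512 ≈ 36944.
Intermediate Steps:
O = -10713
47658 + (O - (-24458)/(-21168)) = 47658 + (-10713 - (-24458)/(-21168)) = 47658 + (-10713 - (-24458)*(-1)/21168) = 47658 + (-10713 - 1*1747/1512) = 47658 + (-10713 - 1747/1512) = 47658 - 16199803/1512 = 55859093/1512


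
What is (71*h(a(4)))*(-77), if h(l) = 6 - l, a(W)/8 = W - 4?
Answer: -32802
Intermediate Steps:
a(W) = -32 + 8*W (a(W) = 8*(W - 4) = 8*(-4 + W) = -32 + 8*W)
(71*h(a(4)))*(-77) = (71*(6 - (-32 + 8*4)))*(-77) = (71*(6 - (-32 + 32)))*(-77) = (71*(6 - 1*0))*(-77) = (71*(6 + 0))*(-77) = (71*6)*(-77) = 426*(-77) = -32802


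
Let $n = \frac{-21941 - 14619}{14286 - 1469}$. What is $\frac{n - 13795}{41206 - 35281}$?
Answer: $- \frac{2357961}{1012543} \approx -2.3288$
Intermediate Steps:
$n = - \frac{36560}{12817} \approx -2.8525$
$\frac{n - 13795}{41206 - 35281} = \frac{- \frac{36560}{12817} - 13795}{41206 - 35281} = - \frac{176847075}{12817 \cdot 5925} = \left(- \frac{176847075}{12817}\right) \frac{1}{5925} = - \frac{2357961}{1012543}$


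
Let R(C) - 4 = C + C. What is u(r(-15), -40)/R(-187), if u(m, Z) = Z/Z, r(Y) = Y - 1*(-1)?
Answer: -1/370 ≈ -0.0027027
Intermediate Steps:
r(Y) = 1 + Y (r(Y) = Y + 1 = 1 + Y)
u(m, Z) = 1
R(C) = 4 + 2*C (R(C) = 4 + (C + C) = 4 + 2*C)
u(r(-15), -40)/R(-187) = 1/(4 + 2*(-187)) = 1/(4 - 374) = 1/(-370) = 1*(-1/370) = -1/370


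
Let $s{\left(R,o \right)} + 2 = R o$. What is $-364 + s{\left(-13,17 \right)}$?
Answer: $-587$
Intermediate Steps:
$s{\left(R,o \right)} = -2 + R o$
$-364 + s{\left(-13,17 \right)} = -364 - 223 = -587$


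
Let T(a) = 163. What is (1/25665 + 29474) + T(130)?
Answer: 760633606/25665 ≈ 29637.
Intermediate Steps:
(1/25665 + 29474) + T(130) = (1/25665 + 29474) + 163 = 756450211/25665 + 163 = 760633606/25665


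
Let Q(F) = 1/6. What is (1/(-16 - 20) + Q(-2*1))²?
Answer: 25/1296 ≈ 0.019290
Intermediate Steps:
Q(F) = ⅙
(1/(-16 - 20) + Q(-2*1))² = (1/(-16 - 20) + ⅙)² = (1/(-36) + ⅙)² = (-1/36 + ⅙)² = (5/36)² = 25/1296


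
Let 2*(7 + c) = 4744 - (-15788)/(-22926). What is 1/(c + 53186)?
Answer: 11463/636777166 ≈ 1.8002e-5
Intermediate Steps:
c = 27106048/11463 (c = -7 + (4744 - (-15788)/(-22926))/2 = -7 + (4744 - (-15788)*(-1)/22926)/2 = -7 + (4744 - 1*7894/11463)/2 = -7 + (4744 - 7894/11463)/2 = -7 + (½)*(54372578/11463) = -7 + 27186289/11463 = 27106048/11463 ≈ 2364.7)
1/(c + 53186) = 1/(27106048/11463 + 53186) = 1/(636777166/11463) = 11463/636777166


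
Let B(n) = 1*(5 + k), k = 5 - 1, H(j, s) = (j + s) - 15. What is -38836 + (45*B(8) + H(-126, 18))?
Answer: -38554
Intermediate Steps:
H(j, s) = -15 + j + s
k = 4
B(n) = 9 (B(n) = 1*(5 + 4) = 1*9 = 9)
-38836 + (45*B(8) + H(-126, 18)) = -38836 + (45*9 + (-15 - 126 + 18)) = -38836 + (405 - 123) = -38836 + 282 = -38554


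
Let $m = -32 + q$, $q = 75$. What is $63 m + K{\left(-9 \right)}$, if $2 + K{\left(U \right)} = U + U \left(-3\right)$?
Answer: $2725$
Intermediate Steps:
$K{\left(U \right)} = -2 - 2 U$ ($K{\left(U \right)} = -2 + \left(U + U \left(-3\right)\right) = -2 + \left(U - 3 U\right) = -2 - 2 U$)
$m = 43$ ($m = -32 + 75 = 43$)
$63 m + K{\left(-9 \right)} = 63 \cdot 43 - -16 = 2709 + \left(-2 + 18\right) = 2709 + 16 = 2725$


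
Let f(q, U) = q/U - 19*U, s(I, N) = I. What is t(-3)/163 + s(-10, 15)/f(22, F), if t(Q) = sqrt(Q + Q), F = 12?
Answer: 60/1357 + I*sqrt(6)/163 ≈ 0.044215 + 0.015028*I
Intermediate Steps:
f(q, U) = -19*U + q/U (f(q, U) = q/U - 19*U = -19*U + q/U)
t(Q) = sqrt(2)*sqrt(Q) (t(Q) = sqrt(2*Q) = sqrt(2)*sqrt(Q))
t(-3)/163 + s(-10, 15)/f(22, F) = (sqrt(2)*sqrt(-3))/163 - 10/(-19*12 + 22/12) = (sqrt(2)*(I*sqrt(3)))*(1/163) - 10/(-228 + 22*(1/12)) = (I*sqrt(6))*(1/163) - 10/(-228 + 11/6) = I*sqrt(6)/163 - 10/(-1357/6) = I*sqrt(6)/163 - 10*(-6/1357) = I*sqrt(6)/163 + 60/1357 = 60/1357 + I*sqrt(6)/163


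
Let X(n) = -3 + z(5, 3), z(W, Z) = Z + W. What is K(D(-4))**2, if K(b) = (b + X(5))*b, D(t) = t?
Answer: 16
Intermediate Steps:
z(W, Z) = W + Z
X(n) = 5 (X(n) = -3 + (5 + 3) = -3 + 8 = 5)
K(b) = b*(5 + b) (K(b) = (b + 5)*b = (5 + b)*b = b*(5 + b))
K(D(-4))**2 = (-4*(5 - 4))**2 = (-4*1)**2 = (-4)**2 = 16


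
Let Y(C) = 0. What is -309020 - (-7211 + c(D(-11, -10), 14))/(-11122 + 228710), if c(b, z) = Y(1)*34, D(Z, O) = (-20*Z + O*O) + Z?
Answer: -67239036549/217588 ≈ -3.0902e+5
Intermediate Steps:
D(Z, O) = O**2 - 19*Z (D(Z, O) = (-20*Z + O**2) + Z = (O**2 - 20*Z) + Z = O**2 - 19*Z)
c(b, z) = 0 (c(b, z) = 0*34 = 0)
-309020 - (-7211 + c(D(-11, -10), 14))/(-11122 + 228710) = -309020 - (-7211 + 0)/(-11122 + 228710) = -309020 - (-7211)/217588 = -309020 - 1*(-7211/217588) = -309020 + 7211/217588 = -67239036549/217588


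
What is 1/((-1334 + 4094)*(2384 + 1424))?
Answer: 1/10510080 ≈ 9.5147e-8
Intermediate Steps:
1/((-1334 + 4094)*(2384 + 1424)) = 1/(2760*3808) = 1/10510080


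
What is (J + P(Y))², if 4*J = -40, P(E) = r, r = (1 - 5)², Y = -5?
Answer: 36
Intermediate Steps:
r = 16 (r = (-4)² = 16)
P(E) = 16
J = -10 (J = (¼)*(-40) = -10)
(J + P(Y))² = (-10 + 16)² = 6² = 36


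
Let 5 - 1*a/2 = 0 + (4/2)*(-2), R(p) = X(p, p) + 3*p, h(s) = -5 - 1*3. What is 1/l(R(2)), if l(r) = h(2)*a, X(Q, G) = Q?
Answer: -1/144 ≈ -0.0069444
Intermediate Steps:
h(s) = -8 (h(s) = -5 - 3 = -8)
R(p) = 4*p (R(p) = p + 3*p = 4*p)
a = 18 (a = 10 - 2*(0 + (4/2)*(-2)) = 10 - 2*(0 + (4*(1/2))*(-2)) = 10 - 2*(0 + 2*(-2)) = 10 - 2*(0 - 4) = 10 - 2*(-4) = 10 + 8 = 18)
l(r) = -144 (l(r) = -8*18 = -144)
1/l(R(2)) = 1/(-144) = -1/144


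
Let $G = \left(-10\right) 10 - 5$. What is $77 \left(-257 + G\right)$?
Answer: $-27874$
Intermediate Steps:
$G = -105$ ($G = -100 - 5 = -105$)
$77 \left(-257 + G\right) = 77 \left(-257 - 105\right) = 77 \left(-362\right) = -27874$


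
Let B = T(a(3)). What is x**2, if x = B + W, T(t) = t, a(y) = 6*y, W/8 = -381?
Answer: 9180900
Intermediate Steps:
W = -3048 (W = 8*(-381) = -3048)
B = 18 (B = 6*3 = 18)
x = -3030 (x = 18 - 3048 = -3030)
x**2 = (-3030)**2 = 9180900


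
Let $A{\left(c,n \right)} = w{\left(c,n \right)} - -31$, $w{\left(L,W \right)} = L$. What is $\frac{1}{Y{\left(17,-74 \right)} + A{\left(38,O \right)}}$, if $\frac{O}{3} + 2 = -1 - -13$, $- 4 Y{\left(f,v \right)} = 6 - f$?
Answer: $\frac{4}{287} \approx 0.013937$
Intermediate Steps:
$Y{\left(f,v \right)} = - \frac{3}{2} + \frac{f}{4}$ ($Y{\left(f,v \right)} = - \frac{6 - f}{4} = - \frac{3}{2} + \frac{f}{4}$)
$O = 30$ ($O = -6 + 3 \left(-1 - -13\right) = -6 + 3 \left(-1 + 13\right) = -6 + 3 \cdot 12 = -6 + 36 = 30$)
$A{\left(c,n \right)} = 31 + c$ ($A{\left(c,n \right)} = c - -31 = c + 31 = 31 + c$)
$\frac{1}{Y{\left(17,-74 \right)} + A{\left(38,O \right)}} = \frac{1}{\left(- \frac{3}{2} + \frac{1}{4} \cdot 17\right) + \left(31 + 38\right)} = \frac{1}{\left(- \frac{3}{2} + \frac{17}{4}\right) + 69} = \frac{1}{\frac{11}{4} + 69} = \frac{1}{\frac{287}{4}} = \frac{4}{287}$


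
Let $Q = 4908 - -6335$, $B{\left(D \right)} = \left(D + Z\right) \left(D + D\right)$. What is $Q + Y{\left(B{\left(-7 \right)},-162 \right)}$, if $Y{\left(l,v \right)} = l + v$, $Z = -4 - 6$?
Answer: $11319$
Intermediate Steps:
$Z = -10$
$B{\left(D \right)} = 2 D \left(-10 + D\right)$ ($B{\left(D \right)} = \left(D - 10\right) \left(D + D\right) = \left(-10 + D\right) 2 D = 2 D \left(-10 + D\right)$)
$Q = 11243$ ($Q = 4908 + 6335 = 11243$)
$Q + Y{\left(B{\left(-7 \right)},-162 \right)} = 11243 - \left(162 + 14 \left(-10 - 7\right)\right) = 11243 - \left(162 + 14 \left(-17\right)\right) = 11243 + \left(238 - 162\right) = 11243 + 76 = 11319$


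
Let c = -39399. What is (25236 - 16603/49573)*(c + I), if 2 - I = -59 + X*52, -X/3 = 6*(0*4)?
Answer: -552945370250/557 ≈ -9.9272e+8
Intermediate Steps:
X = 0 (X = -18*0*4 = -18*0 = -3*0 = 0)
I = 61 (I = 2 - (-59 + 0*52) = 2 - (-59 + 0) = 2 - 1*(-59) = 2 + 59 = 61)
(25236 - 16603/49573)*(c + I) = (25236 - 16603/49573)*(-39399 + 61) = (25236 - 16603*1/49573)*(-39338) = (25236 - 16603/49573)*(-39338) = (1251007625/49573)*(-39338) = -552945370250/557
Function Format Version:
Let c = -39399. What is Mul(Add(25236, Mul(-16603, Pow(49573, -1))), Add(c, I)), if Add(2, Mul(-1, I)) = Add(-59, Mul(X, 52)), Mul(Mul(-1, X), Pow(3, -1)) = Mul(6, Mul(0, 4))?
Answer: Rational(-552945370250, 557) ≈ -9.9272e+8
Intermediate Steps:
X = 0 (X = Mul(-3, Mul(6, Mul(0, 4))) = Mul(-3, Mul(6, 0)) = Mul(-3, 0) = 0)
I = 61 (I = Add(2, Mul(-1, Add(-59, Mul(0, 52)))) = Add(2, Mul(-1, Add(-59, 0))) = Add(2, Mul(-1, -59)) = Add(2, 59) = 61)
Mul(Add(25236, Mul(-16603, Pow(49573, -1))), Add(c, I)) = Mul(Add(25236, Mul(-16603, Pow(49573, -1))), Add(-39399, 61)) = Mul(Add(25236, Mul(-16603, Rational(1, 49573))), -39338) = Mul(Add(25236, Rational(-16603, 49573)), -39338) = Mul(Rational(1251007625, 49573), -39338) = Rational(-552945370250, 557)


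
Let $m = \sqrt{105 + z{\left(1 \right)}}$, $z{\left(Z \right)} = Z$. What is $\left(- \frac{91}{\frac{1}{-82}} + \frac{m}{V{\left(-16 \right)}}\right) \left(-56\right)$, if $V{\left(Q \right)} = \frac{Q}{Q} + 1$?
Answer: $-417872 - 28 \sqrt{106} \approx -4.1816 \cdot 10^{5}$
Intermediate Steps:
$m = \sqrt{106}$ ($m = \sqrt{105 + 1} = \sqrt{106} \approx 10.296$)
$V{\left(Q \right)} = 2$ ($V{\left(Q \right)} = 1 + 1 = 2$)
$\left(- \frac{91}{\frac{1}{-82}} + \frac{m}{V{\left(-16 \right)}}\right) \left(-56\right) = \left(- \frac{91}{\frac{1}{-82}} + \frac{\sqrt{106}}{2}\right) \left(-56\right) = \left(- \frac{91}{- \frac{1}{82}} + \sqrt{106} \cdot \frac{1}{2}\right) \left(-56\right) = \left(\left(-91\right) \left(-82\right) + \frac{\sqrt{106}}{2}\right) \left(-56\right) = \left(7462 + \frac{\sqrt{106}}{2}\right) \left(-56\right) = -417872 - 28 \sqrt{106}$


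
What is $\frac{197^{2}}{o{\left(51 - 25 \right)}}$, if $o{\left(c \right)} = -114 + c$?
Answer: $- \frac{38809}{88} \approx -441.01$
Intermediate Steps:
$\frac{197^{2}}{o{\left(51 - 25 \right)}} = \frac{197^{2}}{-114 + \left(51 - 25\right)} = \frac{38809}{-114 + 26} = \frac{38809}{-88} = 38809 \left(- \frac{1}{88}\right) = - \frac{38809}{88}$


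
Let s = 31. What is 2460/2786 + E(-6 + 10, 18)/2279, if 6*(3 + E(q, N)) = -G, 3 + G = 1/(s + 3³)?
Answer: 974289857/1104777156 ≈ 0.88189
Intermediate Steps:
G = -173/58 (G = -3 + 1/(31 + 3³) = -3 + 1/(31 + 27) = -3 + 1/58 = -173/58 ≈ -2.9828)
E(q, N) = -871/348 (E(q, N) = -3 + (-1*(-173/58))/6 = -3 + (⅙)*(173/58) = -3 + 173/348 = -871/348)
2460/2786 + E(-6 + 10, 18)/2279 = 2460/2786 - 871/348/2279 = 2460*(1/2786) - 871/348*1/2279 = 1230/1393 - 871/793092 = 974289857/1104777156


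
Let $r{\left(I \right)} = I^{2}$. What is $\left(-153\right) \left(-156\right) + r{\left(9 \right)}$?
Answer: $23949$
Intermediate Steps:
$\left(-153\right) \left(-156\right) + r{\left(9 \right)} = \left(-153\right) \left(-156\right) + 9^{2} = 23868 + 81 = 23949$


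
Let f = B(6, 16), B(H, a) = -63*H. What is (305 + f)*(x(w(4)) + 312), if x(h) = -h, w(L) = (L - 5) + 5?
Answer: -22484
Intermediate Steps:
w(L) = L (w(L) = (-5 + L) + 5 = L)
f = -378 (f = -63*6 = -378)
(305 + f)*(x(w(4)) + 312) = (305 - 378)*(-1*4 + 312) = -73*(-4 + 312) = -73*308 = -22484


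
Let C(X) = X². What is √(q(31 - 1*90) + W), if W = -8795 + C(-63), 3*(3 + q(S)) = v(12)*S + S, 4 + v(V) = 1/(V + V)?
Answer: I*√686998/12 ≈ 69.071*I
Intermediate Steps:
v(V) = -4 + 1/(2*V) (v(V) = -4 + 1/(V + V) = -4 + 1/(2*V))
q(S) = -3 - 71*S/72 (q(S) = -3 + ((-4 + (½)/12)*S + S)/3 = -3 + ((-4 + (½)*(1/12))*S + S)/3 = -3 + ((-4 + 1/24)*S + S)/3 = -3 + (-95*S/24 + S)/3 = -3 + (-71*S/24)/3 = -3 - 71*S/72)
W = -4826 (W = -8795 + (-63)² = -8795 + 3969 = -4826)
√(q(31 - 1*90) + W) = √((-3 - 71*(31 - 1*90)/72) - 4826) = √((-3 - 71*(31 - 90)/72) - 4826) = √((-3 - 71/72*(-59)) - 4826) = √((-3 + 4189/72) - 4826) = √(3973/72 - 4826) = √(-343499/72) = I*√686998/12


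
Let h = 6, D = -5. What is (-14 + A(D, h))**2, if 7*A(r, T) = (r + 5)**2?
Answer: 196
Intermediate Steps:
A(r, T) = (5 + r)**2/7 (A(r, T) = (r + 5)**2/7 = (5 + r)**2/7)
(-14 + A(D, h))**2 = (-14 + (5 - 5)**2/7)**2 = (-14 + (1/7)*0**2)**2 = (-14 + (1/7)*0)**2 = (-14 + 0)**2 = (-14)**2 = 196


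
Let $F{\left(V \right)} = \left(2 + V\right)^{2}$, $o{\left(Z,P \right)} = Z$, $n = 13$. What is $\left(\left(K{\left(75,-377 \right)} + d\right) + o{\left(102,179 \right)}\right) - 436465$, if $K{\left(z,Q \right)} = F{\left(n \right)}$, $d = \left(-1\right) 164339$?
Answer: $-600477$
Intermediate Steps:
$d = -164339$
$K{\left(z,Q \right)} = 225$ ($K{\left(z,Q \right)} = \left(2 + 13\right)^{2} = 15^{2} = 225$)
$\left(\left(K{\left(75,-377 \right)} + d\right) + o{\left(102,179 \right)}\right) - 436465 = \left(\left(225 - 164339\right) + 102\right) - 436465 = \left(-164114 + 102\right) - 436465 = -164012 - 436465 = -600477$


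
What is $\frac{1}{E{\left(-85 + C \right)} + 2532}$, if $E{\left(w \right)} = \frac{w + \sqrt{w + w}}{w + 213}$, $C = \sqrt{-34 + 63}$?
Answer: $\frac{128 + \sqrt{29}}{324011 + 2533 \sqrt{29} + \sqrt{2} \sqrt{-85 + \sqrt{29}}} \approx 0.00039504 - 1.4763 \cdot 10^{-8} i$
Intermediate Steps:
$C = \sqrt{29} \approx 5.3852$
$E{\left(w \right)} = \frac{w + \sqrt{2} \sqrt{w}}{213 + w}$ ($E{\left(w \right)} = \frac{w + \sqrt{2 w}}{213 + w} = \frac{w + \sqrt{2} \sqrt{w}}{213 + w}$)
$\frac{1}{E{\left(-85 + C \right)} + 2532} = \frac{1}{\frac{\left(-85 + \sqrt{29}\right) + \sqrt{2} \sqrt{-85 + \sqrt{29}}}{213 - \left(85 - \sqrt{29}\right)} + 2532} = \frac{1}{\frac{-85 + \sqrt{29} + \sqrt{2} \sqrt{-85 + \sqrt{29}}}{128 + \sqrt{29}} + 2532} = \frac{1}{2532 + \frac{-85 + \sqrt{29} + \sqrt{2} \sqrt{-85 + \sqrt{29}}}{128 + \sqrt{29}}}$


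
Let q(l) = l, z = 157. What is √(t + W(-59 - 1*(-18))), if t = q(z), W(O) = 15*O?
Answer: I*√458 ≈ 21.401*I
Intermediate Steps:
t = 157
√(t + W(-59 - 1*(-18))) = √(157 + 15*(-59 - 1*(-18))) = √(157 + 15*(-59 + 18)) = √(157 + 15*(-41)) = √(157 - 615) = √(-458) = I*√458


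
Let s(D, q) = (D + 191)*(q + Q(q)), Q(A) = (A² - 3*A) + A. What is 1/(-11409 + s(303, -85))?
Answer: 1/3599731 ≈ 2.7780e-7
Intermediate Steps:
Q(A) = A² - 2*A
s(D, q) = (191 + D)*(q + q*(-2 + q)) (s(D, q) = (D + 191)*(q + q*(-2 + q)) = (191 + D)*(q + q*(-2 + q)))
1/(-11409 + s(303, -85)) = 1/(-11409 - 85*(-191 - 1*303 + 191*(-85) + 303*(-85))) = 1/(-11409 - 85*(-191 - 303 - 16235 - 25755)) = 1/(-11409 - 85*(-42484)) = 1/(-11409 + 3611140) = 1/3599731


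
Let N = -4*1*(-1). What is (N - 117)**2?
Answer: 12769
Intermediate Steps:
N = 4 (N = -4*(-1) = 4)
(N - 117)**2 = (4 - 117)**2 = (-113)**2 = 12769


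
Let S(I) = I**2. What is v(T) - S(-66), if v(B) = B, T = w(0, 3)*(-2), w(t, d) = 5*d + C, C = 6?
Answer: -4398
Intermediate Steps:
w(t, d) = 6 + 5*d (w(t, d) = 5*d + 6 = 6 + 5*d)
T = -42 (T = (6 + 5*3)*(-2) = (6 + 15)*(-2) = 21*(-2) = -42)
v(T) - S(-66) = -42 - 1*(-66)**2 = -42 - 1*4356 = -42 - 4356 = -4398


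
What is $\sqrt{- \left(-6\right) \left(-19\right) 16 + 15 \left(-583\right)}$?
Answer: $i \sqrt{10569} \approx 102.81 i$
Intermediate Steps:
$\sqrt{- \left(-6\right) \left(-19\right) 16 + 15 \left(-583\right)} = \sqrt{- 114 \cdot 16 - 8745} = \sqrt{\left(-1\right) 1824 - 8745} = \sqrt{-1824 - 8745} = \sqrt{-10569} = i \sqrt{10569}$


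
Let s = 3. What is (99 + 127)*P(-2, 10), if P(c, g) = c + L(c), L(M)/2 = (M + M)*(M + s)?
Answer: -2260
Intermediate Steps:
L(M) = 4*M*(3 + M) (L(M) = 2*((M + M)*(M + 3)) = 2*((2*M)*(3 + M)) = 2*(2*M*(3 + M)) = 4*M*(3 + M))
P(c, g) = c + 4*c*(3 + c)
(99 + 127)*P(-2, 10) = (99 + 127)*(-2*(13 + 4*(-2))) = 226*(-2*(13 - 8)) = 226*(-2*5) = 226*(-10) = -2260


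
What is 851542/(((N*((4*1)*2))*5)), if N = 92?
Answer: 425771/1840 ≈ 231.40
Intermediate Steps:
851542/(((N*((4*1)*2))*5)) = 851542/(((92*((4*1)*2))*5)) = 851542/(((92*(4*2))*5)) = 851542/(((92*8)*5)) = 851542/((736*5)) = 851542/3680 = 851542*(1/3680) = 425771/1840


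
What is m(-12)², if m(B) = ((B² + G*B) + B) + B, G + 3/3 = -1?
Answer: 20736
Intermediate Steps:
G = -2 (G = -1 - 1 = -2)
m(B) = B² (m(B) = ((B² - 2*B) + B) + B = (B² - B) + B = B²)
m(-12)² = ((-12)²)² = 144² = 20736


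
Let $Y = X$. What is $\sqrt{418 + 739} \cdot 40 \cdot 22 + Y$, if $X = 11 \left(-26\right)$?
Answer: $-286 + 880 \sqrt{1157} \approx 29647.0$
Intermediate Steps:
$X = -286$
$Y = -286$
$\sqrt{418 + 739} \cdot 40 \cdot 22 + Y = \sqrt{418 + 739} \cdot 40 \cdot 22 - 286 = \sqrt{1157} \cdot 880 - 286 = 880 \sqrt{1157} - 286 = -286 + 880 \sqrt{1157}$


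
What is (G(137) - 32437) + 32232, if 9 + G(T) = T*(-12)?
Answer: -1858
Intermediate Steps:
G(T) = -9 - 12*T (G(T) = -9 + T*(-12) = -9 - 12*T)
(G(137) - 32437) + 32232 = ((-9 - 12*137) - 32437) + 32232 = ((-9 - 1644) - 32437) + 32232 = (-1653 - 32437) + 32232 = -34090 + 32232 = -1858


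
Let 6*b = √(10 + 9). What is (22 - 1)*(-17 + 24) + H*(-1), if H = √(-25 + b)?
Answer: 147 - √(-900 + 6*√19)/6 ≈ 147.0 - 4.9268*I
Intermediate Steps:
b = √19/6 (b = √(10 + 9)/6 = √19/6 ≈ 0.72648)
H = √(-25 + √19/6) ≈ 4.9268*I
(22 - 1)*(-17 + 24) + H*(-1) = (22 - 1)*(-17 + 24) + (√(-900 + 6*√19)/6)*(-1) = 21*7 - √(-900 + 6*√19)/6 = 147 - √(-900 + 6*√19)/6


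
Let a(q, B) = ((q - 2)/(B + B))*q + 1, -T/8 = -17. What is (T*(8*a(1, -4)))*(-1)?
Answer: -1224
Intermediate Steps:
T = 136 (T = -8*(-17) = 136)
a(q, B) = 1 + q*(-2 + q)/(2*B) (a(q, B) = ((-2 + q)/((2*B)))*q + 1 = ((-2 + q)*(1/(2*B)))*q + 1 = ((-2 + q)/(2*B))*q + 1 = q*(-2 + q)/(2*B) + 1 = 1 + q*(-2 + q)/(2*B))
(T*(8*a(1, -4)))*(-1) = (136*(8*((-4 + (½)*1² - 1*1)/(-4))))*(-1) = (136*(8*(-(-4 + (½)*1 - 1)/4)))*(-1) = (136*(8*(-(-4 + ½ - 1)/4)))*(-1) = (136*(8*(-¼*(-9/2))))*(-1) = (136*(8*(9/8)))*(-1) = (136*9)*(-1) = 1224*(-1) = -1224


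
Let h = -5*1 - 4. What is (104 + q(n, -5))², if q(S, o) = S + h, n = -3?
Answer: 8464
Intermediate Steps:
h = -9 (h = -5 - 4 = -9)
q(S, o) = -9 + S (q(S, o) = S - 9 = -9 + S)
(104 + q(n, -5))² = (104 + (-9 - 3))² = (104 - 12)² = 92² = 8464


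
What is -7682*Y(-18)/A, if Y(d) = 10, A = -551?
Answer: 76820/551 ≈ 139.42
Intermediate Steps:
-7682*Y(-18)/A = -76820/(-551) = -76820*(-1)/551 = -7682*(-10/551) = 76820/551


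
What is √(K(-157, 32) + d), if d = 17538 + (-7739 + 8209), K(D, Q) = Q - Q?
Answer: 2*√4502 ≈ 134.19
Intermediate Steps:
K(D, Q) = 0
d = 18008 (d = 17538 + 470 = 18008)
√(K(-157, 32) + d) = √(0 + 18008) = √18008 = 2*√4502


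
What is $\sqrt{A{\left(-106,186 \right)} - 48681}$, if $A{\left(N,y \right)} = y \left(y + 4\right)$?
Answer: $i \sqrt{13341} \approx 115.5 i$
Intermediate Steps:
$A{\left(N,y \right)} = y \left(4 + y\right)$
$\sqrt{A{\left(-106,186 \right)} - 48681} = \sqrt{186 \left(4 + 186\right) - 48681} = \sqrt{186 \cdot 190 - 48681} = \sqrt{35340 - 48681} = \sqrt{-13341} = i \sqrt{13341}$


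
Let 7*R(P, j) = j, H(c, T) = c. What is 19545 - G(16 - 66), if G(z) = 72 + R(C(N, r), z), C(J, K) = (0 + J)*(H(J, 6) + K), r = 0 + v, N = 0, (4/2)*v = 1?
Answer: 136361/7 ≈ 19480.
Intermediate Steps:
v = ½ (v = (½)*1 = ½ ≈ 0.50000)
r = ½ (r = 0 + ½ = ½ ≈ 0.50000)
C(J, K) = J*(J + K) (C(J, K) = (0 + J)*(J + K) = J*(J + K))
R(P, j) = j/7
G(z) = 72 + z/7
19545 - G(16 - 66) = 19545 - (72 + (16 - 66)/7) = 19545 - (72 + (⅐)*(-50)) = 19545 - (72 - 50/7) = 19545 - 1*454/7 = 19545 - 454/7 = 136361/7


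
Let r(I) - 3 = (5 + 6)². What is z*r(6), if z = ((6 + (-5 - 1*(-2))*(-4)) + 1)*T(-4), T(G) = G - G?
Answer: 0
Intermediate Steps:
r(I) = 124 (r(I) = 3 + (5 + 6)² = 3 + 11² = 3 + 121 = 124)
T(G) = 0
z = 0 (z = ((6 + (-5 - 1*(-2))*(-4)) + 1)*0 = ((6 + (-5 + 2)*(-4)) + 1)*0 = ((6 - 3*(-4)) + 1)*0 = ((6 + 12) + 1)*0 = (18 + 1)*0 = 19*0 = 0)
z*r(6) = 0*124 = 0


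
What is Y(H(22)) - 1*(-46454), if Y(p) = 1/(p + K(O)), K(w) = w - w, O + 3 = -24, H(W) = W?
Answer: 1021989/22 ≈ 46454.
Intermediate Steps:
O = -27 (O = -3 - 24 = -27)
K(w) = 0
Y(p) = 1/p (Y(p) = 1/(p + 0) = 1/p)
Y(H(22)) - 1*(-46454) = 1/22 - 1*(-46454) = 1/22 + 46454 = 1021989/22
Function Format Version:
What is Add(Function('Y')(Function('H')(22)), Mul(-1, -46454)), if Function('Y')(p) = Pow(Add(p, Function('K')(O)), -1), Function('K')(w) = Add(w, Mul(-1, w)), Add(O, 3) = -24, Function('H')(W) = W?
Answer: Rational(1021989, 22) ≈ 46454.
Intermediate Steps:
O = -27 (O = Add(-3, -24) = -27)
Function('K')(w) = 0
Function('Y')(p) = Pow(p, -1) (Function('Y')(p) = Pow(Add(p, 0), -1) = Pow(p, -1))
Add(Function('Y')(Function('H')(22)), Mul(-1, -46454)) = Add(Pow(22, -1), Mul(-1, -46454)) = Add(Rational(1, 22), 46454) = Rational(1021989, 22)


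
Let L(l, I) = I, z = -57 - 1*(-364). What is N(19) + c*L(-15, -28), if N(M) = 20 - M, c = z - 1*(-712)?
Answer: -28531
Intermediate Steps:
z = 307 (z = -57 + 364 = 307)
c = 1019 (c = 307 - 1*(-712) = 307 + 712 = 1019)
N(19) + c*L(-15, -28) = (20 - 1*19) + 1019*(-28) = (20 - 19) - 28532 = 1 - 28532 = -28531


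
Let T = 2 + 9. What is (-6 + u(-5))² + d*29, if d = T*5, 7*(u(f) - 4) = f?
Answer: 78516/49 ≈ 1602.4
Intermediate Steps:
T = 11
u(f) = 4 + f/7
d = 55 (d = 11*5 = 55)
(-6 + u(-5))² + d*29 = (-6 + (4 + (⅐)*(-5)))² + 55*29 = (-6 + (4 - 5/7))² + 1595 = (-6 + 23/7)² + 1595 = (-19/7)² + 1595 = 361/49 + 1595 = 78516/49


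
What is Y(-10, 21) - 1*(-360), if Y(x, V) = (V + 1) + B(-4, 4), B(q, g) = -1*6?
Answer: 376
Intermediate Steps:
B(q, g) = -6
Y(x, V) = -5 + V (Y(x, V) = (V + 1) - 6 = (1 + V) - 6 = -5 + V)
Y(-10, 21) - 1*(-360) = (-5 + 21) - 1*(-360) = 16 + 360 = 376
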